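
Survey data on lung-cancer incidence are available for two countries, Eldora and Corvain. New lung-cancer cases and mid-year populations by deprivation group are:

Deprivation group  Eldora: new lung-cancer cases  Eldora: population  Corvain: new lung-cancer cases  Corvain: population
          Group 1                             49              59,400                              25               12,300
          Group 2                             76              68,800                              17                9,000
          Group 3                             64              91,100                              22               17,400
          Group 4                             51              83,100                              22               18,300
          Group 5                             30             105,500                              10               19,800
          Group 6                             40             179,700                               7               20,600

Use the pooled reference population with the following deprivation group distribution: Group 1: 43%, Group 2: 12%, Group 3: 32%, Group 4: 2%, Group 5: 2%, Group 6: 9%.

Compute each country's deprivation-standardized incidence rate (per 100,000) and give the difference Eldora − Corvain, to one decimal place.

Deprivation-specific rates per 100,000 for Eldora: 82.49, 110.47, 70.25, 61.37, 28.44, 22.26.
For Corvain: 203.25, 188.89, 126.44, 120.22, 50.51, 33.98.
Standard weights: 0.43, 0.12, 0.32, 0.02, 0.02, 0.09.
Eldora: 0.4300×82.49 + 0.1200×110.47 + 0.3200×70.25 + 0.0200×61.37 + 0.0200×28.44 + 0.0900×22.26 = 75.0075 per 100,000.
Corvain: 0.4300×203.25 + 0.1200×188.89 + 0.3200×126.44 + 0.0200×120.22 + 0.0200×50.51 + 0.0900×33.98 = 156.9975 per 100,000.
Difference = 75.0075 − 156.9975 = -81.9901.

-82.0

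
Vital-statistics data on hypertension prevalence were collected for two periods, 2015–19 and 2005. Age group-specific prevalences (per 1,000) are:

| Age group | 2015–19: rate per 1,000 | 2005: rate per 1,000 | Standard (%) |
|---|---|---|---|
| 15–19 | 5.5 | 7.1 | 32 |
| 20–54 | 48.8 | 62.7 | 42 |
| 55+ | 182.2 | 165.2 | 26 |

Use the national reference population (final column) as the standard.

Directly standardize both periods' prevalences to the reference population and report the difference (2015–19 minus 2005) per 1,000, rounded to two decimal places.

Standard weights: 0.32, 0.42, 0.26.
2015–19: 0.3200×5.5 + 0.4200×48.8 + 0.2600×182.2 = 69.6280 per 1,000.
2005: 0.3200×7.1 + 0.4200×62.7 + 0.2600×165.2 = 71.5580 per 1,000.
Difference = 69.6280 − 71.5580 = -1.9300.

-1.93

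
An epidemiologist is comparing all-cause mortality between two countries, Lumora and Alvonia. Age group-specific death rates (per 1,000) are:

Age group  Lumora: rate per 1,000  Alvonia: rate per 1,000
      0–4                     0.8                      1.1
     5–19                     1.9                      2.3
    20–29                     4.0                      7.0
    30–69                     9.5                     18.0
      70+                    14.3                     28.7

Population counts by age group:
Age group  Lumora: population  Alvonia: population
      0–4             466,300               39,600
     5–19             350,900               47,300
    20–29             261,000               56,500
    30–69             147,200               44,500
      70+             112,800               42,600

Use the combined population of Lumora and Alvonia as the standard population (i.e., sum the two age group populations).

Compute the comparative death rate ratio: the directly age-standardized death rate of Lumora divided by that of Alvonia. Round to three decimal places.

Combined standard total = 1,568,700; weights = 0.3225, 0.2538, 0.2024, 0.1222, 0.0991.
Lumora: 0.3225×0.8 + 0.2538×1.9 + 0.2024×4.0 + 0.1222×9.5 + 0.0991×14.3 = 4.1274 per 1,000.
Alvonia: 0.3225×1.1 + 0.2538×2.3 + 0.2024×7.0 + 0.1222×18.0 + 0.0991×28.7 = 7.3981 per 1,000.
Ratio = 4.1274 ÷ 7.3981 = 0.55790.

0.558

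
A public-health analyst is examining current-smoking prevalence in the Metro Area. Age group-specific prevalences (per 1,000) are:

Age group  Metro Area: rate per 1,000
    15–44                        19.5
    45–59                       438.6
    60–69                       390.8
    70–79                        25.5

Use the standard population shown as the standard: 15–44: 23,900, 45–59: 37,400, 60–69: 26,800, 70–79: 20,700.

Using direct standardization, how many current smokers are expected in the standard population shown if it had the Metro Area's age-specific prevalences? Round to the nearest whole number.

27871

Expected current smokers = Σ (standard pop × age-specific rate ÷ 1,000)
= 23,900×19.5/1,000 + 37,400×438.6/1,000 + 26,800×390.8/1,000 + 20,700×25.5/1,000
= 466.05 + 16403.64 + 10473.44 + 527.85 = 27870.98.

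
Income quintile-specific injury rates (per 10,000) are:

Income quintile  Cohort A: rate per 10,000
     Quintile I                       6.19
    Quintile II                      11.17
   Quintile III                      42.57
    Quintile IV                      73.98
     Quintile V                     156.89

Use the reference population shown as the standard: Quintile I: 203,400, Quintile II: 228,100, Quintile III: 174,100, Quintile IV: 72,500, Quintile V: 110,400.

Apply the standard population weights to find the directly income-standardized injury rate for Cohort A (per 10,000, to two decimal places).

Standard total = 788,500; weights = 0.2580, 0.2893, 0.2208, 0.0919, 0.1400.
Standardized rate: 0.2580×6.19 + 0.2893×11.17 + 0.2208×42.57 + 0.0919×73.98 + 0.1400×156.89 = 42.9963 per 10,000.

43.00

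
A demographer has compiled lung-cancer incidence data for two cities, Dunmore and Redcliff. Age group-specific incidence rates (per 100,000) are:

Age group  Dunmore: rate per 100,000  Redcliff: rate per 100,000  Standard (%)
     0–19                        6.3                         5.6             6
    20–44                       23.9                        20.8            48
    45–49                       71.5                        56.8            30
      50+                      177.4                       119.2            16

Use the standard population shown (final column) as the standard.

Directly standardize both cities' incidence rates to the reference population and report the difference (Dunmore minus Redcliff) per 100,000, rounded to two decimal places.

15.25

Standard weights: 0.06, 0.48, 0.30, 0.16.
Dunmore: 0.0600×6.3 + 0.4800×23.9 + 0.3000×71.5 + 0.1600×177.4 = 61.6840 per 100,000.
Redcliff: 0.0600×5.6 + 0.4800×20.8 + 0.3000×56.8 + 0.1600×119.2 = 46.4320 per 100,000.
Difference = 61.6840 − 46.4320 = 15.2520.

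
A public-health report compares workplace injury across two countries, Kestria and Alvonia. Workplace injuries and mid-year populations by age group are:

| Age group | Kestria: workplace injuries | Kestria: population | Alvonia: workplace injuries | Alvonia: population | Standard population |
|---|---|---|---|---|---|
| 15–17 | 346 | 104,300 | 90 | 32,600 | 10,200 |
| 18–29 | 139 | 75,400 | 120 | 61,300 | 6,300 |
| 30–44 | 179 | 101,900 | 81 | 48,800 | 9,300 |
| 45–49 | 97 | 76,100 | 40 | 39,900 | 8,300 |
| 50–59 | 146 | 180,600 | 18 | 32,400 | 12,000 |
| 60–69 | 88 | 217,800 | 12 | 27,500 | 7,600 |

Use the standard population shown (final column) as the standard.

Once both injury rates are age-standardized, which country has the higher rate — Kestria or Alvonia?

Age-specific rates per 10,000 for Kestria: 33.17, 18.44, 17.57, 12.75, 8.08, 4.04.
For Alvonia: 27.61, 19.58, 16.60, 10.03, 5.56, 4.36.
Standard total = 53,700; weights = 0.1899, 0.1173, 0.1732, 0.1546, 0.2235, 0.1415.
Kestria: 0.1899×33.17 + 0.1173×18.44 + 0.1732×17.57 + 0.1546×12.75 + 0.2235×8.08 + 0.1415×4.04 = 15.8545 per 10,000.
Alvonia: 0.1899×27.61 + 0.1173×19.58 + 0.1732×16.60 + 0.1546×10.03 + 0.2235×5.56 + 0.1415×4.36 = 13.8236 per 10,000.
The crude rates (13.16 vs 14.89) would put Alvonia higher, but that reflects its age composition; once standardized to a common age structure, Kestria has the higher underlying rate.

Kestria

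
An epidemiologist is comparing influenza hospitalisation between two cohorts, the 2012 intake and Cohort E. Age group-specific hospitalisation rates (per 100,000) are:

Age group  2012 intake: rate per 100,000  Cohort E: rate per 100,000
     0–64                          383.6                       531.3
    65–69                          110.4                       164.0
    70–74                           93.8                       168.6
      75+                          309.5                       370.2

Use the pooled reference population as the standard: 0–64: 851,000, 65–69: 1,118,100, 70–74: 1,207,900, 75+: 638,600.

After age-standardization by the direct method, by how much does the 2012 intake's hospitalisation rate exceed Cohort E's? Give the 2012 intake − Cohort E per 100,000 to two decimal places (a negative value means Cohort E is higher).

-82.49

Standard total = 3,815,600; weights = 0.2230, 0.2930, 0.3166, 0.1674.
The 2012 intake: 0.2230×383.6 + 0.2930×110.4 + 0.3166×93.8 + 0.1674×309.5 = 199.3997 per 100,000.
Cohort E: 0.2230×531.3 + 0.2930×164.0 + 0.3166×168.6 + 0.1674×370.2 = 281.8866 per 100,000.
Difference = 199.3997 − 281.8866 = -82.4868.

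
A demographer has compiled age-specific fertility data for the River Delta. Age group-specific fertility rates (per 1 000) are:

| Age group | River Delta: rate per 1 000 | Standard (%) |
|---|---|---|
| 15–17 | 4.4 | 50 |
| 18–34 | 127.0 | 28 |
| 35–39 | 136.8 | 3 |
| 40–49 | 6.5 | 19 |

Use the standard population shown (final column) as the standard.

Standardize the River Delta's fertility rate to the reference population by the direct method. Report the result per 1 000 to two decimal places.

Standard weights: 0.50, 0.28, 0.03, 0.19.
Standardized rate: 0.5000×4.4 + 0.2800×127.0 + 0.0300×136.8 + 0.1900×6.5 = 43.0990 per 1 000.

43.10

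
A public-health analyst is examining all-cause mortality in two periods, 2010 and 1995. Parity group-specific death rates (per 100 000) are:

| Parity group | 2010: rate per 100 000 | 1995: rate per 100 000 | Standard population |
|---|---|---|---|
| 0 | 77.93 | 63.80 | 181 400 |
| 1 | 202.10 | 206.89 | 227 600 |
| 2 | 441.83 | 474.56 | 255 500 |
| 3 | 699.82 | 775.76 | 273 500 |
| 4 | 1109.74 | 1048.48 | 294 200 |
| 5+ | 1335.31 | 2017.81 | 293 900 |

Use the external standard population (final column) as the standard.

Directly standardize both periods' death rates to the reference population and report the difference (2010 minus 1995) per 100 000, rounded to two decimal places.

Standard total = 1 526 100; weights = 0.1189, 0.1491, 0.1674, 0.1792, 0.1928, 0.1926.
2010: 0.1189×77.93 + 0.1491×202.10 + 0.1674×441.83 + 0.1792×699.82 + 0.1928×1109.74 + 0.1926×1335.31 = 709.8853 per 100 000.
1995: 0.1189×63.80 + 0.1491×206.89 + 0.1674×474.56 + 0.1792×775.76 + 0.1928×1048.48 + 0.1926×2017.81 = 847.6372 per 100 000.
Difference = 709.8853 − 847.6372 = -137.7519.

-137.75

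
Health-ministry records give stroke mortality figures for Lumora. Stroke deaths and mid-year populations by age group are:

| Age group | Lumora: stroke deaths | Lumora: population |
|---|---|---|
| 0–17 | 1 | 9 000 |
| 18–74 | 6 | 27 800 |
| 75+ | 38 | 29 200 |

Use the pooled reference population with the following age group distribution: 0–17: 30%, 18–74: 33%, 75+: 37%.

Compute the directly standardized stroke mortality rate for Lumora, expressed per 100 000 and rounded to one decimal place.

Age-specific rates per 100 000 for Lumora: 11.11, 21.58, 130.14.
Standard weights: 0.30, 0.33, 0.37.
Standardized rate: 0.3000×11.11 + 0.3300×21.58 + 0.3700×130.14 = 58.6063 per 100 000.

58.6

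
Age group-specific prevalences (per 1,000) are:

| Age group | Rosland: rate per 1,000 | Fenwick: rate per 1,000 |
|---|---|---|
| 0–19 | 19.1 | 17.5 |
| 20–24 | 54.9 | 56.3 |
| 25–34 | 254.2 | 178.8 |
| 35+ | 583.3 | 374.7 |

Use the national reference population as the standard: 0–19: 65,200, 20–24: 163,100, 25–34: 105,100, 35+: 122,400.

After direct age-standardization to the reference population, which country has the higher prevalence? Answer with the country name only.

Rosland

Standard total = 455,800; weights = 0.1430, 0.3578, 0.2306, 0.2685.
Rosland: 0.1430×19.1 + 0.3578×54.9 + 0.2306×254.2 + 0.2685×583.3 = 237.6302 per 1,000.
Fenwick: 0.1430×17.5 + 0.3578×56.3 + 0.2306×178.8 + 0.2685×374.7 = 164.4991 per 1,000.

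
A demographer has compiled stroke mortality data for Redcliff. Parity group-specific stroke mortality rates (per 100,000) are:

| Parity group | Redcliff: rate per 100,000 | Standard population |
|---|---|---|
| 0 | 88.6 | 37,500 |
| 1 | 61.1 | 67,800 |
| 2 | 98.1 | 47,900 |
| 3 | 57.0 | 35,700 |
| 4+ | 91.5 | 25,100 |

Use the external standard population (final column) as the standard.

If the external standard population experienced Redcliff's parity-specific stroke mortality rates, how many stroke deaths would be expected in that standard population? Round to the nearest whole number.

165

Expected stroke deaths = Σ (standard pop × parity-specific rate ÷ 100,000)
= 37,500×88.6/100,000 + 67,800×61.1/100,000 + 47,900×98.1/100,000 + 35,700×57.0/100,000 + 25,100×91.5/100,000
= 33.23 + 41.43 + 46.99 + 20.35 + 22.97 = 164.96.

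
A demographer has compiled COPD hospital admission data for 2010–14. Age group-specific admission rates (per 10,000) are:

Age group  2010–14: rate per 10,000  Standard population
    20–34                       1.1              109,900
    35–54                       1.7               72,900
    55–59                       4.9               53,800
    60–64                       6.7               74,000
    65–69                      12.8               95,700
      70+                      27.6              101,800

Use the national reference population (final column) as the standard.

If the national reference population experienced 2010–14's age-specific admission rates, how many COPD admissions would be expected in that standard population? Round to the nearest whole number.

504

Expected COPD admissions = Σ (standard pop × age-specific rate ÷ 10,000)
= 109,900×1.1/10,000 + 72,900×1.7/10,000 + 53,800×4.9/10,000 + 74,000×6.7/10,000 + 95,700×12.8/10,000 + 101,800×27.6/10,000
= 12.09 + 12.39 + 26.36 + 49.58 + 122.50 + 280.97 = 503.89.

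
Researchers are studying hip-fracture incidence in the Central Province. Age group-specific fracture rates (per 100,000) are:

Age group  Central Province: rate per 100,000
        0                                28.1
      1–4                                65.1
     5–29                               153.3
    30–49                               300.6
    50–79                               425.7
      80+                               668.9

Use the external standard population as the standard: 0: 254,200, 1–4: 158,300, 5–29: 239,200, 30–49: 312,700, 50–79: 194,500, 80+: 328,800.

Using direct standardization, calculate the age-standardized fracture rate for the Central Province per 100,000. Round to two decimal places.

303.05

Standard total = 1,487,700; weights = 0.1709, 0.1064, 0.1608, 0.2102, 0.1307, 0.2210.
Standardized rate: 0.1709×28.1 + 0.1064×65.1 + 0.1608×153.3 + 0.2102×300.6 + 0.1307×425.7 + 0.2210×668.9 = 303.0505 per 100,000.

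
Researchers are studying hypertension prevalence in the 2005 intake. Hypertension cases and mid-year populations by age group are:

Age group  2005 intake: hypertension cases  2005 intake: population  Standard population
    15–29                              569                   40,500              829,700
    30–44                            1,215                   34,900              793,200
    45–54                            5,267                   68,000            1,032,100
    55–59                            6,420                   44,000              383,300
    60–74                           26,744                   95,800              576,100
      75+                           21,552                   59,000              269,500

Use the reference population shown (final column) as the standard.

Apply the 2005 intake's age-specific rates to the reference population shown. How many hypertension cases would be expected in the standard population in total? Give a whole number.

Age-specific rates per 1,000 for the 2005 intake: 14.049, 34.814, 77.456, 145.909, 279.165, 365.288.
Expected hypertension cases = Σ (standard pop × age-specific rate ÷ 1,000)
= 829,700×14.049/1,000 + 793,200×34.814/1,000 + 1,032,100×77.456/1,000 + 383,300×145.909/1,000 + 576,100×279.165/1,000 + 269,500×365.288/1,000
= 11656.77 + 27614.27 + 79942.22 + 55926.95 + 160826.91 + 98445.15 = 434412.28.

434412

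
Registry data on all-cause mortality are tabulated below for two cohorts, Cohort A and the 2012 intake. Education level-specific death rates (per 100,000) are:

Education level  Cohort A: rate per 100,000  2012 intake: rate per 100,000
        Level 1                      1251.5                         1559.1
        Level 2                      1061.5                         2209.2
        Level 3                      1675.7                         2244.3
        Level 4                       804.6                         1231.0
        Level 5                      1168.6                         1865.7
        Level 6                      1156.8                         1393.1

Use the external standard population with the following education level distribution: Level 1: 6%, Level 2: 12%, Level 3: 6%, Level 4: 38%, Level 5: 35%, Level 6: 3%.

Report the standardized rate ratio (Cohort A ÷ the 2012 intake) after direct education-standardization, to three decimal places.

0.636

Standard weights: 0.06, 0.12, 0.06, 0.38, 0.35, 0.03.
Cohort A: 0.0600×1251.5 + 0.1200×1061.5 + 0.0600×1675.7 + 0.3800×804.6 + 0.3500×1168.6 + 0.0300×1156.8 = 1052.4740 per 100,000.
The 2012 intake: 0.0600×1559.1 + 0.1200×2209.2 + 0.0600×2244.3 + 0.3800×1231.0 + 0.3500×1865.7 + 0.0300×1393.1 = 1655.8760 per 100,000.
Ratio = 1052.4740 ÷ 1655.8760 = 0.63560.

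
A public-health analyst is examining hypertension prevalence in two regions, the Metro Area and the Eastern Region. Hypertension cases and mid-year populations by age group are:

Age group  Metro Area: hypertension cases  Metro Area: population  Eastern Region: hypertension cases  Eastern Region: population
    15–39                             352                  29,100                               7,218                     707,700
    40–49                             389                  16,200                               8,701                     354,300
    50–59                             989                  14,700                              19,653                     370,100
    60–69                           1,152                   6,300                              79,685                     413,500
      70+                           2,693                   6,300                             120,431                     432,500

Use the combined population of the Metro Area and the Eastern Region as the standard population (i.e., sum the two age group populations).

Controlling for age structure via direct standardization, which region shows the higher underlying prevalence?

Metro Area

Age-specific rates per 1,000 for the Metro Area: 12.096, 24.012, 67.279, 182.857, 427.460.
For the Eastern Region: 10.199, 24.558, 53.102, 192.709, 278.453.
Combined standard total = 2,350,700; weights = 0.3134, 0.1576, 0.1637, 0.1786, 0.1867.
The Metro Area: 0.3134×12.096 + 0.1576×24.012 + 0.1637×67.279 + 0.1786×182.857 + 0.1867×427.460 = 131.0380 per 1,000.
The Eastern Region: 0.3134×10.199 + 0.1576×24.558 + 0.1637×53.102 + 0.1786×192.709 + 0.1867×278.453 = 102.1532 per 1,000.
The crude rates (76.79 vs 103.46) would put the Eastern Region higher, but that reflects its age composition; once standardized to a common age structure, the Metro Area has the higher underlying rate.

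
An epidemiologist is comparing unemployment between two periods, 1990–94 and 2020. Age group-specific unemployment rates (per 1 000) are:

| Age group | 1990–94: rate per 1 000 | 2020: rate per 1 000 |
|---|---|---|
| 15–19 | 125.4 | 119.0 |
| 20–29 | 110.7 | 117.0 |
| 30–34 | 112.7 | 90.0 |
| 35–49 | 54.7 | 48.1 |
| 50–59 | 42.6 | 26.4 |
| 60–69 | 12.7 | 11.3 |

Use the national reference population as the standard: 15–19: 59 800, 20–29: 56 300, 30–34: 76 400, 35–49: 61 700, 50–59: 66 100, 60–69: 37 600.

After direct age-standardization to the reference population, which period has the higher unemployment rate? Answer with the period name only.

Standard total = 357 900; weights = 0.1671, 0.1573, 0.2135, 0.1724, 0.1847, 0.1051.
1990–94: 0.1671×125.4 + 0.1573×110.7 + 0.2135×112.7 + 0.1724×54.7 + 0.1847×42.6 + 0.1051×12.7 = 81.0561 per 1 000.
2020: 0.1671×119.0 + 0.1573×117.0 + 0.2135×90.0 + 0.1724×48.1 + 0.1847×26.4 + 0.1051×11.3 = 71.8552 per 1 000.

1990–94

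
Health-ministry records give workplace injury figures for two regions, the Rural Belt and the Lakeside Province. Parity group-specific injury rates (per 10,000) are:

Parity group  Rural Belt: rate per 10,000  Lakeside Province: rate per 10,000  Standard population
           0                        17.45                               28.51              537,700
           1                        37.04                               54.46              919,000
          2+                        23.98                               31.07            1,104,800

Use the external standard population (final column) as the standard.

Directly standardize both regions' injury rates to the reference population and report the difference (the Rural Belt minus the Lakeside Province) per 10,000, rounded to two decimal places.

Standard total = 2,561,500; weights = 0.2099, 0.3588, 0.4313.
The Rural Belt: 0.2099×17.45 + 0.3588×37.04 + 0.4313×23.98 = 27.2948 per 10,000.
The Lakeside Province: 0.2099×28.51 + 0.3588×54.46 + 0.4313×31.07 = 38.9243 per 10,000.
Difference = 27.2948 − 38.9243 = -11.6295.

-11.63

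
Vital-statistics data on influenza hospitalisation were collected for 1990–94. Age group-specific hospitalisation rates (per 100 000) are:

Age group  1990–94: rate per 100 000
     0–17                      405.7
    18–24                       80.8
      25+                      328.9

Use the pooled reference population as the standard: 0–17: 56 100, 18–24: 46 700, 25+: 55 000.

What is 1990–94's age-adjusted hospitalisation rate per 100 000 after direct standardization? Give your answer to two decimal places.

Standard total = 157 800; weights = 0.3555, 0.2959, 0.3485.
Standardized rate: 0.3555×405.7 + 0.2959×80.8 + 0.3485×328.9 = 282.7797 per 100 000.

282.78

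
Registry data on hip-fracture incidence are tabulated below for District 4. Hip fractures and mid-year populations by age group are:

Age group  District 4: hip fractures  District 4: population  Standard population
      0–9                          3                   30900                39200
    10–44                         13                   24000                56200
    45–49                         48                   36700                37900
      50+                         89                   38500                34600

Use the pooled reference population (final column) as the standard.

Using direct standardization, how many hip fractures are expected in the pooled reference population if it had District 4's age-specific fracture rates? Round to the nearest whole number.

Age-specific rates per 100000 for District 4: 9.71, 54.17, 130.79, 231.17.
Expected hip fractures = Σ (standard pop × age-specific rate ÷ 100000)
= 39200×9.71/100000 + 56200×54.17/100000 + 37900×130.79/100000 + 34600×231.17/100000
= 3.81 + 30.44 + 49.57 + 79.98 = 163.80.

164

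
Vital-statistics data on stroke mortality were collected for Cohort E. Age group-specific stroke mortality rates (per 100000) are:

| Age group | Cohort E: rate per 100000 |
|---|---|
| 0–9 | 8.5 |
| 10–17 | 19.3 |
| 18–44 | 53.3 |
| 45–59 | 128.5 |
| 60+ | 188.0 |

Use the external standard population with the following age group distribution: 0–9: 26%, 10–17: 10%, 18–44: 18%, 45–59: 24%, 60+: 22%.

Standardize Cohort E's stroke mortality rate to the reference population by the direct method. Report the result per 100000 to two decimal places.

Standard weights: 0.26, 0.10, 0.18, 0.24, 0.22.
Standardized rate: 0.2600×8.5 + 0.1000×19.3 + 0.1800×53.3 + 0.2400×128.5 + 0.2200×188.0 = 85.9340 per 100000.

85.93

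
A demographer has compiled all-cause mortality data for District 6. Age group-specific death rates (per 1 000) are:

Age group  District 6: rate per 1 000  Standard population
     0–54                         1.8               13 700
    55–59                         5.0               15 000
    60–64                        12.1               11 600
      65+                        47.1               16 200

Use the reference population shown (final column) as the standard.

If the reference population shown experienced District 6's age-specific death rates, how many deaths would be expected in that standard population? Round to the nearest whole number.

Expected deaths = Σ (standard pop × age-specific rate ÷ 1 000)
= 13 700×1.8/1 000 + 15 000×5.0/1 000 + 11 600×12.1/1 000 + 16 200×47.1/1 000
= 24.66 + 75.00 + 140.36 + 763.02 = 1003.04.

1003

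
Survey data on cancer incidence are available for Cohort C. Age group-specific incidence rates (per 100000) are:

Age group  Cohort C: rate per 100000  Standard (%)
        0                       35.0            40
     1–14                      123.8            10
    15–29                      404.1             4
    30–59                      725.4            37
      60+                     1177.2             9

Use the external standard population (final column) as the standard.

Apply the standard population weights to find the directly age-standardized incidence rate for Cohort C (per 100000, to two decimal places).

416.89

Standard weights: 0.40, 0.10, 0.04, 0.37, 0.09.
Standardized rate: 0.4000×35.0 + 0.1000×123.8 + 0.0400×404.1 + 0.3700×725.4 + 0.0900×1177.2 = 416.8900 per 100000.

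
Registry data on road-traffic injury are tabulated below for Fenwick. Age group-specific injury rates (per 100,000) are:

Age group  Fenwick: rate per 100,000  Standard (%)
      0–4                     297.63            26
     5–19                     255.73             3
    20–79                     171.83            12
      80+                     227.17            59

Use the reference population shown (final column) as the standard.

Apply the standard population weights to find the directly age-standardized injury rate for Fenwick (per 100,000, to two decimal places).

239.71

Standard weights: 0.26, 0.03, 0.12, 0.59.
Standardized rate: 0.2600×297.63 + 0.0300×255.73 + 0.1200×171.83 + 0.5900×227.17 = 239.7056 per 100,000.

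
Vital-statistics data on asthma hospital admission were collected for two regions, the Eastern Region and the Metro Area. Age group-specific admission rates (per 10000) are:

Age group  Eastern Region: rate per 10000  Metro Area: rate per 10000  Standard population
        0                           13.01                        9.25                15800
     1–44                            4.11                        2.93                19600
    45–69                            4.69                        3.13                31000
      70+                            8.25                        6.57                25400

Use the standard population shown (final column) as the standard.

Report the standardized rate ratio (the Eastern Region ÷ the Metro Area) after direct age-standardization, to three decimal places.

1.371

Standard total = 91800; weights = 0.1721, 0.2135, 0.3377, 0.2767.
The Eastern Region: 0.1721×13.01 + 0.2135×4.11 + 0.3377×4.69 + 0.2767×8.25 = 6.9832 per 10000.
The Metro Area: 0.1721×9.25 + 0.2135×2.93 + 0.3377×3.13 + 0.2767×6.57 = 5.0924 per 10000.
Ratio = 6.9832 ÷ 5.0924 = 1.37128.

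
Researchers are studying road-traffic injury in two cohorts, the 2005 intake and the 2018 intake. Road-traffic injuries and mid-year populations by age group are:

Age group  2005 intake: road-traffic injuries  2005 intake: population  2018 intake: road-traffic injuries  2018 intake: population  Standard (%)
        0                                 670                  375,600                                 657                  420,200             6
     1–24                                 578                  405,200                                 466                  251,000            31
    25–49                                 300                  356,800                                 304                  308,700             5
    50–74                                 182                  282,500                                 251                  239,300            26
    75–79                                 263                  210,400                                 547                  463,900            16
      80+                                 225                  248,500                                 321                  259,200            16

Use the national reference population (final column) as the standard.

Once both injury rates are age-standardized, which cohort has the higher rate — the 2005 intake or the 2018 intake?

Age-specific rates per 100,000 for the 2005 intake: 178.38, 142.65, 84.08, 64.42, 125.00, 90.54.
For the 2018 intake: 156.35, 185.66, 98.48, 104.89, 117.91, 123.84.
Standard weights: 0.06, 0.31, 0.05, 0.26, 0.16, 0.16.
The 2005 intake: 0.0600×178.38 + 0.3100×142.65 + 0.0500×84.08 + 0.2600×64.42 + 0.1600×125.00 + 0.1600×90.54 = 110.3644 per 100,000.
The 2018 intake: 0.0600×156.35 + 0.3100×185.66 + 0.0500×98.48 + 0.2600×104.89 + 0.1600×117.91 + 0.1600×123.84 = 137.8111 per 100,000.

2018 intake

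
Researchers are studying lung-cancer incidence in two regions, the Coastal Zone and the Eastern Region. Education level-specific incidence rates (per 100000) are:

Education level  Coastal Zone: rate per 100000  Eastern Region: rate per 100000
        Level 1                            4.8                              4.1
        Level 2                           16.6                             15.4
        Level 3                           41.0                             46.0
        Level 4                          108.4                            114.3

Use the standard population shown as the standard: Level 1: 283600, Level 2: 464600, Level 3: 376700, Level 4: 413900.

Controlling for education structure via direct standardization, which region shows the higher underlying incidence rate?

Eastern Region

Standard total = 1538800; weights = 0.1843, 0.3019, 0.2448, 0.2690.
The Coastal Zone: 0.1843×4.8 + 0.3019×16.6 + 0.2448×41.0 + 0.2690×108.4 = 45.0904 per 100000.
The Eastern Region: 0.1843×4.1 + 0.3019×15.4 + 0.2448×46.0 + 0.2690×114.3 = 47.4100 per 100000.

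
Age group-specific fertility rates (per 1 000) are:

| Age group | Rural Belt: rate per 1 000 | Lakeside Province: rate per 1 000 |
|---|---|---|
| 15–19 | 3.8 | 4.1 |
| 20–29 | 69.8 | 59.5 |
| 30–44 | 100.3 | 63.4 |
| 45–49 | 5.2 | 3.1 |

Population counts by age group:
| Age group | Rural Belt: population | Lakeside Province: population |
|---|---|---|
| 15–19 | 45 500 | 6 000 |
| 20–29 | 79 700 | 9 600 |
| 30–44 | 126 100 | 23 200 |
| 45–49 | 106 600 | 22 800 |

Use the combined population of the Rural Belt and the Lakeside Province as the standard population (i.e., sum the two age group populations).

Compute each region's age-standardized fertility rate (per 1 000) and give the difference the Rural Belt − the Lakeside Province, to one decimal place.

Combined standard total = 419 500; weights = 0.1228, 0.2129, 0.3559, 0.3085.
The Rural Belt: 0.1228×3.8 + 0.2129×69.8 + 0.3559×100.3 + 0.3085×5.2 = 52.6258 per 1 000.
The Lakeside Province: 0.1228×4.1 + 0.2129×59.5 + 0.3559×63.4 + 0.3085×3.1 = 36.6895 per 1 000.
Difference = 52.6258 − 36.6895 = 15.9362.

15.9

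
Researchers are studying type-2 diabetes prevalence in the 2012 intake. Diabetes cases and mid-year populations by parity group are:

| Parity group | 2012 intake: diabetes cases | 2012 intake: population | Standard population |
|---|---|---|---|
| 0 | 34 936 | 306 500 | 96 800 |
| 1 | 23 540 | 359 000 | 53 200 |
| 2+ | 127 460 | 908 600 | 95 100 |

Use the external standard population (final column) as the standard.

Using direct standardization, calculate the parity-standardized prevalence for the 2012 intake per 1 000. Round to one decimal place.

113.7

Parity-specific rates per 1 000 for the 2012 intake: 113.984, 65.571, 140.282.
Standard total = 245 100; weights = 0.3949, 0.2171, 0.3880.
Standardized rate: 0.3949×113.984 + 0.2171×65.571 + 0.3880×140.282 = 113.6793 per 1 000.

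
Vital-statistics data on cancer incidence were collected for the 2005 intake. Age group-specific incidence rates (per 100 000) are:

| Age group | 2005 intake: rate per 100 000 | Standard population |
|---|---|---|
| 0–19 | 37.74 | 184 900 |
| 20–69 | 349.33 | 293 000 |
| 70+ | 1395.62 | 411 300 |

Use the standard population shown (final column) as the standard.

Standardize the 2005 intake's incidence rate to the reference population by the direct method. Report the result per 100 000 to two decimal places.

768.50

Standard total = 889 200; weights = 0.2079, 0.3295, 0.4626.
Standardized rate: 0.2079×37.74 + 0.3295×349.33 + 0.4626×1395.62 = 768.5001 per 100 000.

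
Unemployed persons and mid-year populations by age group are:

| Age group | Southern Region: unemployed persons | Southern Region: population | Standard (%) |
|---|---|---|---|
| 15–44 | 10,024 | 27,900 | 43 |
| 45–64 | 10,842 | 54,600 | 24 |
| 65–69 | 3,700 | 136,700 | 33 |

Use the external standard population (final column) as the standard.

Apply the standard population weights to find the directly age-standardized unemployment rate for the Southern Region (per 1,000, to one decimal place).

Age-specific rates per 1,000 for the Southern Region: 359.283, 198.571, 27.067.
Standard weights: 0.43, 0.24, 0.33.
Standardized rate: 0.4300×359.283 + 0.2400×198.571 + 0.3300×27.067 = 211.0809 per 1,000.

211.1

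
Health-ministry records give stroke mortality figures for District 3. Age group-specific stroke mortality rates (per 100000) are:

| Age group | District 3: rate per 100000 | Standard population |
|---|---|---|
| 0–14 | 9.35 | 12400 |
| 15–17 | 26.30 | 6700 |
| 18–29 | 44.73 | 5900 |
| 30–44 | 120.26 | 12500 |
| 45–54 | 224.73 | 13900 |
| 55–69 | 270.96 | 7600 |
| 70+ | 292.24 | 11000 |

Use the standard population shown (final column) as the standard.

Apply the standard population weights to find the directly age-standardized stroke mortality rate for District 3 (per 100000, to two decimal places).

Standard total = 70000; weights = 0.1771, 0.0957, 0.0843, 0.1786, 0.1986, 0.1086, 0.1571.
Standardized rate: 0.1771×9.35 + 0.0957×26.30 + 0.0843×44.73 + 0.1786×120.26 + 0.1986×224.73 + 0.1086×270.96 + 0.1571×292.24 = 149.3856 per 100000.

149.39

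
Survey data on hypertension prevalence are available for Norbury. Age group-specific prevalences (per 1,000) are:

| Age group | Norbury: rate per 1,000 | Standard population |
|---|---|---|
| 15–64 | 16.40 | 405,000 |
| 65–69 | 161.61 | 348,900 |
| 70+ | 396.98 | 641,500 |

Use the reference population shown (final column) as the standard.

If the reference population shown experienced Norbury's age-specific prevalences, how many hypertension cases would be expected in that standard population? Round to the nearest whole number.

317690

Expected hypertension cases = Σ (standard pop × age-specific rate ÷ 1,000)
= 405,000×16.40/1,000 + 348,900×161.61/1,000 + 641,500×396.98/1,000
= 6642.00 + 56385.73 + 254662.67 = 317690.40.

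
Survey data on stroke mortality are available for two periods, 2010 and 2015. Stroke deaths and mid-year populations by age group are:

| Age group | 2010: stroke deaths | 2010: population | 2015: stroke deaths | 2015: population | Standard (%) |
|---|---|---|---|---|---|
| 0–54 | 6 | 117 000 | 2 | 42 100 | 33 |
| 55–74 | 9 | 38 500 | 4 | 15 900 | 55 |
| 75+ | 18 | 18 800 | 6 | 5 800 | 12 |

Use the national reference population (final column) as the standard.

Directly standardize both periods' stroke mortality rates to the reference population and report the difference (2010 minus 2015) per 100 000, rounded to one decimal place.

Age-specific rates per 100 000 for 2010: 5.13, 23.38, 95.74.
For 2015: 4.75, 25.16, 103.45.
Standard weights: 0.33, 0.55, 0.12.
2010: 0.3300×5.13 + 0.5500×23.38 + 0.1200×95.74 = 26.0388 per 100 000.
2015: 0.3300×4.75 + 0.5500×25.16 + 0.1200×103.45 = 27.8180 per 100 000.
Difference = 26.0388 − 27.8180 = -1.7792.

-1.8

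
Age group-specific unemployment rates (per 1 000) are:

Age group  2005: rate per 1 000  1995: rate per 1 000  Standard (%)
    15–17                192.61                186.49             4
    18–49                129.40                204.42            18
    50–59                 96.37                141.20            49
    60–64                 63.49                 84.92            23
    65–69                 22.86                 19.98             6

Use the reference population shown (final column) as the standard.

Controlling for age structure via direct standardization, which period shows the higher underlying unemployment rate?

1995

Standard weights: 0.04, 0.18, 0.49, 0.23, 0.06.
2005: 0.0400×192.61 + 0.1800×129.40 + 0.4900×96.37 + 0.2300×63.49 + 0.0600×22.86 = 94.1920 per 1 000.
1995: 0.0400×186.49 + 0.1800×204.42 + 0.4900×141.20 + 0.2300×84.92 + 0.0600×19.98 = 134.1736 per 1 000.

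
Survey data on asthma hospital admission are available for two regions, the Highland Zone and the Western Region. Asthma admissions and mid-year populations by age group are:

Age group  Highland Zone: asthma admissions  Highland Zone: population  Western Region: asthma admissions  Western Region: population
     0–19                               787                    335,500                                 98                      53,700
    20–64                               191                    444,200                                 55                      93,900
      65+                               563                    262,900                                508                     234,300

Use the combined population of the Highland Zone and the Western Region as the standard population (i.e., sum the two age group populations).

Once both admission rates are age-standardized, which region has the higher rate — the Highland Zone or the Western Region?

Highland Zone

Age-specific rates per 10,000 for the Highland Zone: 23.46, 4.30, 21.41.
For the Western Region: 18.25, 5.86, 21.68.
Combined standard total = 1,424,500; weights = 0.2732, 0.3777, 0.3490.
The Highland Zone: 0.2732×23.46 + 0.3777×4.30 + 0.3490×21.41 = 15.5079 per 10,000.
The Western Region: 0.2732×18.25 + 0.3777×5.86 + 0.3490×21.68 = 14.7663 per 10,000.
The crude rates (14.78 vs 17.31) would put the Western Region higher, but that reflects its age composition; once standardized to a common age structure, the Highland Zone has the higher underlying rate.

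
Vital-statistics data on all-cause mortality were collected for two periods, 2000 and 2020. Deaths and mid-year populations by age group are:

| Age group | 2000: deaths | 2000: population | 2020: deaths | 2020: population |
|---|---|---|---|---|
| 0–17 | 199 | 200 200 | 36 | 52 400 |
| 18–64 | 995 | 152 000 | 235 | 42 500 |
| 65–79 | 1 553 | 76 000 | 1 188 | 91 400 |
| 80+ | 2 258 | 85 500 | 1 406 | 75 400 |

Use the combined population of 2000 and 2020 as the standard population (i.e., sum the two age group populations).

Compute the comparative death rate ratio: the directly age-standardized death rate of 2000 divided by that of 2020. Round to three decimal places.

Age-specific rates per 1 000 for 2000: 0.994, 6.546, 20.434, 26.409.
For 2020: 0.687, 5.529, 12.998, 18.647.
Combined standard total = 775 400; weights = 0.3258, 0.2508, 0.2159, 0.2075.
2000: 0.3258×0.994 + 0.2508×6.546 + 0.2159×20.434 + 0.2075×26.409 = 11.8574 per 1 000.
2020: 0.3258×0.687 + 0.2508×5.529 + 0.2159×12.998 + 0.2075×18.647 = 8.2863 per 1 000.
Ratio = 11.8574 ÷ 8.2863 = 1.43097.

1.431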